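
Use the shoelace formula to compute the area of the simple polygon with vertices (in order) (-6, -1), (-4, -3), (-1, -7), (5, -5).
Area = 22

Shoelace formula: Area = (1/2) |Σ_i (x_i · y_{i+1} − x_{i+1} · y_i)| (indices mod n). Compute each cross term:
  (-6)(-3) − (-4)(-1) = 14
  (-4)(-7) − (-1)(-3) = 25
  (-1)(-5) − (5)(-7) = 40
  (5)(-1) − (-6)(-5) = -35
Sum = 44, so (signed) Area = 44/2 = 22, |Area| = 22.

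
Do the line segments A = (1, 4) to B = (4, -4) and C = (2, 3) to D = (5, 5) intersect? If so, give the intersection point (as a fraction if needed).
No (intersection of containing lines falls outside at least one segment)

Parametrize and solve: t = 1/6, s = -1/6. At least one of these is outside [0, 1], so the segments do not intersect.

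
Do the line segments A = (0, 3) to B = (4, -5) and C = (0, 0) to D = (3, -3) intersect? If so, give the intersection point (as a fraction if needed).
Yes; intersection at (3, -3) (t = 3/4 on AB, s = 1 on CD)

Parametrize AB as A + t(B − A) = (0 + 4 t, 3 + -8 t) and CD as C + s(D − C) = (0 + 3 s, 0 + -3 s). Solve the linear system for (t, s). Determinant = -12 ≠ 0, so a unique intersection of the containing lines exists. Solution: t = 3/4, s = 1 — both in [0, 1], so the segments cross. Intersection point: (3, -3).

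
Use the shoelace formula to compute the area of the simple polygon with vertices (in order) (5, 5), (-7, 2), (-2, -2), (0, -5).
Area = 49

Shoelace formula: Area = (1/2) |Σ_i (x_i · y_{i+1} − x_{i+1} · y_i)| (indices mod n). Compute each cross term:
  (5)(2) − (-7)(5) = 45
  (-7)(-2) − (-2)(2) = 18
  (-2)(-5) − (0)(-2) = 10
  (0)(5) − (5)(-5) = 25
Sum = 98, so (signed) Area = 98/2 = 49, |Area| = 49.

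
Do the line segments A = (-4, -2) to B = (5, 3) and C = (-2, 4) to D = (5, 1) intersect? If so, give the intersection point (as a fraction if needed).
Yes; intersection at (92/31, 58/31) (t = 24/31 on AB, s = 22/31 on CD)

Parametrize AB as A + t(B − A) = (-4 + 9 t, -2 + 5 t) and CD as C + s(D − C) = (-2 + 7 s, 4 + -3 s). Solve the linear system for (t, s). Determinant = 62 ≠ 0, so a unique intersection of the containing lines exists. Solution: t = 24/31, s = 22/31 — both in [0, 1], so the segments cross. Intersection point: (92/31, 58/31).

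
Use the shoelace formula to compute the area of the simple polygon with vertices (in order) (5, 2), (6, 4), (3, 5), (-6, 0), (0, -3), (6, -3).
Area = 119/2

Shoelace formula: Area = (1/2) |Σ_i (x_i · y_{i+1} − x_{i+1} · y_i)| (indices mod n). Compute each cross term:
  (5)(4) − (6)(2) = 8
  (6)(5) − (3)(4) = 18
  (3)(0) − (-6)(5) = 30
  (-6)(-3) − (0)(0) = 18
  (0)(-3) − (6)(-3) = 18
  (6)(2) − (5)(-3) = 27
Sum = 119, so (signed) Area = 119/2 = 119/2, |Area| = 119/2.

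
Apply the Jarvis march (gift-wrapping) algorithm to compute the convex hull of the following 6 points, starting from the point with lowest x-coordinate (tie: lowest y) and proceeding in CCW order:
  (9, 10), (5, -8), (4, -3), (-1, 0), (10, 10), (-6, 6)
Hull (CCW) = [(-6, 6), (5, -8), (10, 10), (9, 10)]

Jarvis march: at each step, from the current hull vertex p, select the next vertex q as the point such that every other point lies strictly to the left of (or on) the directed line p → q. (Equivalently: for every other point r, the cross product (q − p) × (r − p) ≥ 0.)
Starting point (lowest x, tie lowest y): (-6, 6). Wrap until returning to start. Resulting hull: (-6, 6), (5, -8), (10, 10), (9, 10).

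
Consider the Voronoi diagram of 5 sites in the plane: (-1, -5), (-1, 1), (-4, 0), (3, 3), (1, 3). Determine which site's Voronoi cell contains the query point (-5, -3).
Nearest site = (-4, 0)

The Voronoi cell of site s contains exactly those query points closer to s than to any other site. Compute squared distances from q = (-5, -3) to each site:
  (-4 − -5)² + (0 − -3)² = 10
  (-1 − -5)² + (-5 − -3)² = 20
  (-1 − -5)² + (1 − -3)² = 32
  (1 − -5)² + (3 − -3)² = 72
  (3 − -5)² + (3 − -3)² = 100
Minimum is attained by (-4, 0), so q lies in its Voronoi cell.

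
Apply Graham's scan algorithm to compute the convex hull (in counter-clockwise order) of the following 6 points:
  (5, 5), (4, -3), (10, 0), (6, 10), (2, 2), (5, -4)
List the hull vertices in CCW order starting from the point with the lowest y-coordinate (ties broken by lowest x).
Hull (CCW) = [(5, -4), (10, 0), (6, 10), (2, 2), (4, -3)]

Graham scan procedure:
  1. Find the pivot p₀ = point with lowest y (tie → lowest x): (5, -4).
  2. Sort the remaining points by polar angle around p₀.
  3. Walk through sorted points, maintaining a stack; pop the top while the last three entries make a non-left turn (cross product ≤ 0).
  4. Final stack is the convex hull in CCW order: (5, -4), (10, 0), (6, 10), (2, 2), (4, -3).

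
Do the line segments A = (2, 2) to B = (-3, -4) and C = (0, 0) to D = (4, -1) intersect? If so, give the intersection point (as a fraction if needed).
Yes; intersection at (8/29, -2/29) (t = 10/29 on AB, s = 2/29 on CD)

Parametrize AB as A + t(B − A) = (2 + -5 t, 2 + -6 t) and CD as C + s(D − C) = (0 + 4 s, 0 + -1 s). Solve the linear system for (t, s). Determinant = -29 ≠ 0, so a unique intersection of the containing lines exists. Solution: t = 10/29, s = 2/29 — both in [0, 1], so the segments cross. Intersection point: (8/29, -2/29).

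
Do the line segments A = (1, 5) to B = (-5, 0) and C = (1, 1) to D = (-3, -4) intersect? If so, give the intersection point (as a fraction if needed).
No (intersection of containing lines falls outside at least one segment)

Parametrize and solve: t = -8/5, s = -12/5. At least one of these is outside [0, 1], so the segments do not intersect.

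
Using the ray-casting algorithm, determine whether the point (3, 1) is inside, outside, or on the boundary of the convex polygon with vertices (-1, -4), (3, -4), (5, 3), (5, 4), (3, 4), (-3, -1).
The point (3, 1) lies strictly inside the polygon

Cast a horizontal ray to the right from the query point and count how many polygon edges it crosses (each edge strictly once or zero times, handled with the usual half-open convention). 
Parity of crossings → odd ⇒ inside.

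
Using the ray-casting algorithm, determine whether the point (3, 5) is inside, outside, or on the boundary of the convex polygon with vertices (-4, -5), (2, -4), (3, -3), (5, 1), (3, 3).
The point (3, 5) lies strictly outside the polygon

Cast a horizontal ray to the right from the query point and count how many polygon edges it crosses (each edge strictly once or zero times, handled with the usual half-open convention). 
Parity of crossings → even ⇒ outside.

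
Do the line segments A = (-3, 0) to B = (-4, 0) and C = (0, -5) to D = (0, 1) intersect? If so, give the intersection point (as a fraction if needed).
No (intersection of containing lines falls outside at least one segment)

Parametrize and solve: t = -3, s = 5/6. At least one of these is outside [0, 1], so the segments do not intersect.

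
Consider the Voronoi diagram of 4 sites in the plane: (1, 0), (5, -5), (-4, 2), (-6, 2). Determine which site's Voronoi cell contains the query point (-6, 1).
Nearest site = (-6, 2)

The Voronoi cell of site s contains exactly those query points closer to s than to any other site. Compute squared distances from q = (-6, 1) to each site:
  (-6 − -6)² + (2 − 1)² = 1
  (-4 − -6)² + (2 − 1)² = 5
  (1 − -6)² + (0 − 1)² = 50
  (5 − -6)² + (-5 − 1)² = 157
Minimum is attained by (-6, 2), so q lies in its Voronoi cell.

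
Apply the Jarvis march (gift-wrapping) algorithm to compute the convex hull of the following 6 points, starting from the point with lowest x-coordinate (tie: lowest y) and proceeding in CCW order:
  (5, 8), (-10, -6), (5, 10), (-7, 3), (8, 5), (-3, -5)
Hull (CCW) = [(-10, -6), (-3, -5), (8, 5), (5, 10), (-7, 3)]

Jarvis march: at each step, from the current hull vertex p, select the next vertex q as the point such that every other point lies strictly to the left of (or on) the directed line p → q. (Equivalently: for every other point r, the cross product (q − p) × (r − p) ≥ 0.)
Starting point (lowest x, tie lowest y): (-10, -6). Wrap until returning to start. Resulting hull: (-10, -6), (-3, -5), (8, 5), (5, 10), (-7, 3).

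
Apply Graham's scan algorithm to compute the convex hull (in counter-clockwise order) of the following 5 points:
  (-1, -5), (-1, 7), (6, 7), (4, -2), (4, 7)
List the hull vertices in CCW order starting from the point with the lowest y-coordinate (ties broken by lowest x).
Hull (CCW) = [(-1, -5), (4, -2), (6, 7), (-1, 7)]

Graham scan procedure:
  1. Find the pivot p₀ = point with lowest y (tie → lowest x): (-1, -5).
  2. Sort the remaining points by polar angle around p₀.
  3. Walk through sorted points, maintaining a stack; pop the top while the last three entries make a non-left turn (cross product ≤ 0).
  4. Final stack is the convex hull in CCW order: (-1, -5), (4, -2), (6, 7), (-1, 7).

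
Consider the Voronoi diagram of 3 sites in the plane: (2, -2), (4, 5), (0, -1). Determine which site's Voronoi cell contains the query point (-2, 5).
Nearest site = (4, 5)

The Voronoi cell of site s contains exactly those query points closer to s than to any other site. Compute squared distances from q = (-2, 5) to each site:
  (4 − -2)² + (5 − 5)² = 36
  (0 − -2)² + (-1 − 5)² = 40
  (2 − -2)² + (-2 − 5)² = 65
Minimum is attained by (4, 5), so q lies in its Voronoi cell.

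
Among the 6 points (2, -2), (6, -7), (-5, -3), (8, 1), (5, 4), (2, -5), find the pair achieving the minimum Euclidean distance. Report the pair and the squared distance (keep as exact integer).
Pair = ((2, -2), (2, -5)); squared distance = 9

Compute all C(6, 2) = 15 pairwise squared distances (x_i − x_j)² + (y_i − y_j)². The minimum is 9, attained by the pair ((2, -2), (2, -5)).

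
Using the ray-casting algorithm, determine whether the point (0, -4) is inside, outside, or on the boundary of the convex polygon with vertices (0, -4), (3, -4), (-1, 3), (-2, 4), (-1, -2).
The point (0, -4) lies on the polygon boundary

Boundary check: the query satisfies the collinearity and bounding-box conditions for some polygon edge, so it lies exactly on the boundary.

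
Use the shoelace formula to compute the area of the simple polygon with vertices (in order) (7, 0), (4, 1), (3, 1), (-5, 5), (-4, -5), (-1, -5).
Area = 123/2

Shoelace formula: Area = (1/2) |Σ_i (x_i · y_{i+1} − x_{i+1} · y_i)| (indices mod n). Compute each cross term:
  (7)(1) − (4)(0) = 7
  (4)(1) − (3)(1) = 1
  (3)(5) − (-5)(1) = 20
  (-5)(-5) − (-4)(5) = 45
  (-4)(-5) − (-1)(-5) = 15
  (-1)(0) − (7)(-5) = 35
Sum = 123, so (signed) Area = 123/2 = 123/2, |Area| = 123/2.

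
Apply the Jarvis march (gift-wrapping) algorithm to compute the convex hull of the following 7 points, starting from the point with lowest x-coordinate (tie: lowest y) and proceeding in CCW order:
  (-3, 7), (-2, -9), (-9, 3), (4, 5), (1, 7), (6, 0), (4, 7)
Hull (CCW) = [(-9, 3), (-2, -9), (6, 0), (4, 7), (-3, 7)]

Jarvis march: at each step, from the current hull vertex p, select the next vertex q as the point such that every other point lies strictly to the left of (or on) the directed line p → q. (Equivalently: for every other point r, the cross product (q − p) × (r − p) ≥ 0.)
Starting point (lowest x, tie lowest y): (-9, 3). Wrap until returning to start. Resulting hull: (-9, 3), (-2, -9), (6, 0), (4, 7), (-3, 7).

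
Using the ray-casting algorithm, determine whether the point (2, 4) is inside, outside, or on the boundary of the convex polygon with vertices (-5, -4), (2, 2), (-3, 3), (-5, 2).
The point (2, 4) lies strictly outside the polygon

Cast a horizontal ray to the right from the query point and count how many polygon edges it crosses (each edge strictly once or zero times, handled with the usual half-open convention). 
Parity of crossings → even ⇒ outside.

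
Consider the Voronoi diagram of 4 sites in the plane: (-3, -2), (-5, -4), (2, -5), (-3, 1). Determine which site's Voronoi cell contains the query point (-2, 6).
Nearest site = (-3, 1)

The Voronoi cell of site s contains exactly those query points closer to s than to any other site. Compute squared distances from q = (-2, 6) to each site:
  (-3 − -2)² + (1 − 6)² = 26
  (-3 − -2)² + (-2 − 6)² = 65
  (-5 − -2)² + (-4 − 6)² = 109
  (2 − -2)² + (-5 − 6)² = 137
Minimum is attained by (-3, 1), so q lies in its Voronoi cell.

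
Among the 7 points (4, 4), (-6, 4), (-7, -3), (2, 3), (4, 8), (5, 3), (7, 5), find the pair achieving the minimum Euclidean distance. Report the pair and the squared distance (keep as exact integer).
Pair = ((4, 4), (5, 3)); squared distance = 2

Compute all C(7, 2) = 21 pairwise squared distances (x_i − x_j)² + (y_i − y_j)². The minimum is 2, attained by the pair ((4, 4), (5, 3)).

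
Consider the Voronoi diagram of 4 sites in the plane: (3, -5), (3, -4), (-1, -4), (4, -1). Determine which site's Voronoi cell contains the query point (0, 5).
Nearest site = (4, -1)

The Voronoi cell of site s contains exactly those query points closer to s than to any other site. Compute squared distances from q = (0, 5) to each site:
  (4 − 0)² + (-1 − 5)² = 52
  (-1 − 0)² + (-4 − 5)² = 82
  (3 − 0)² + (-4 − 5)² = 90
  (3 − 0)² + (-5 − 5)² = 109
Minimum is attained by (4, -1), so q lies in its Voronoi cell.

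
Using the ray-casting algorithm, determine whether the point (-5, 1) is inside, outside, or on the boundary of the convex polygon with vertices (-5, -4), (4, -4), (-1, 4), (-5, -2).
The point (-5, 1) lies strictly outside the polygon

Cast a horizontal ray to the right from the query point and count how many polygon edges it crosses (each edge strictly once or zero times, handled with the usual half-open convention). 
Parity of crossings → even ⇒ outside.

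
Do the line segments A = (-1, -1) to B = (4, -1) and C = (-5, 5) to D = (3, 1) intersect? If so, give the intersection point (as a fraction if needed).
No (intersection of containing lines falls outside at least one segment)

Parametrize and solve: t = 8/5, s = 3/2. At least one of these is outside [0, 1], so the segments do not intersect.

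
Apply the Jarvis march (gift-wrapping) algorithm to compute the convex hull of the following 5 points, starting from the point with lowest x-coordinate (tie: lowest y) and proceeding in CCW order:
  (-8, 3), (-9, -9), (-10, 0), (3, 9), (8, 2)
Hull (CCW) = [(-10, 0), (-9, -9), (8, 2), (3, 9), (-8, 3)]

Jarvis march: at each step, from the current hull vertex p, select the next vertex q as the point such that every other point lies strictly to the left of (or on) the directed line p → q. (Equivalently: for every other point r, the cross product (q − p) × (r − p) ≥ 0.)
Starting point (lowest x, tie lowest y): (-10, 0). Wrap until returning to start. Resulting hull: (-10, 0), (-9, -9), (8, 2), (3, 9), (-8, 3).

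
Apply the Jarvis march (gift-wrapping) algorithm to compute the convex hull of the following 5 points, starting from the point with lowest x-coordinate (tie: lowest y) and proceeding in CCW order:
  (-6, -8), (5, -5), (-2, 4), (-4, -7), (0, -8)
Hull (CCW) = [(-6, -8), (0, -8), (5, -5), (-2, 4)]

Jarvis march: at each step, from the current hull vertex p, select the next vertex q as the point such that every other point lies strictly to the left of (or on) the directed line p → q. (Equivalently: for every other point r, the cross product (q − p) × (r − p) ≥ 0.)
Starting point (lowest x, tie lowest y): (-6, -8). Wrap until returning to start. Resulting hull: (-6, -8), (0, -8), (5, -5), (-2, 4).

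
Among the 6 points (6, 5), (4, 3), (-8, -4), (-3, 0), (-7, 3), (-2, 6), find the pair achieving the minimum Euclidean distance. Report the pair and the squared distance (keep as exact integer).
Pair = ((6, 5), (4, 3)); squared distance = 8

Compute all C(6, 2) = 15 pairwise squared distances (x_i − x_j)² + (y_i − y_j)². The minimum is 8, attained by the pair ((6, 5), (4, 3)).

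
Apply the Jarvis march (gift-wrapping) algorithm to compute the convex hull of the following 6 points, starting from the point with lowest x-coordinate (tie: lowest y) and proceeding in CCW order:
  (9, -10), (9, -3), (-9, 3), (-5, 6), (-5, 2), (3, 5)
Hull (CCW) = [(-9, 3), (9, -10), (9, -3), (3, 5), (-5, 6)]

Jarvis march: at each step, from the current hull vertex p, select the next vertex q as the point such that every other point lies strictly to the left of (or on) the directed line p → q. (Equivalently: for every other point r, the cross product (q − p) × (r − p) ≥ 0.)
Starting point (lowest x, tie lowest y): (-9, 3). Wrap until returning to start. Resulting hull: (-9, 3), (9, -10), (9, -3), (3, 5), (-5, 6).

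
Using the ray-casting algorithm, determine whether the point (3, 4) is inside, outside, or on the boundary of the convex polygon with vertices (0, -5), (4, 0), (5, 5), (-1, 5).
The point (3, 4) lies strictly inside the polygon

Cast a horizontal ray to the right from the query point and count how many polygon edges it crosses (each edge strictly once or zero times, handled with the usual half-open convention). 
Parity of crossings → odd ⇒ inside.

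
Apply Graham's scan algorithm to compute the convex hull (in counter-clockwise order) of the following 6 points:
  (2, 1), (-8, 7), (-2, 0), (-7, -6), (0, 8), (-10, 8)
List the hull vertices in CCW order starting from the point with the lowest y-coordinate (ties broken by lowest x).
Hull (CCW) = [(-7, -6), (2, 1), (0, 8), (-10, 8)]

Graham scan procedure:
  1. Find the pivot p₀ = point with lowest y (tie → lowest x): (-7, -6).
  2. Sort the remaining points by polar angle around p₀.
  3. Walk through sorted points, maintaining a stack; pop the top while the last three entries make a non-left turn (cross product ≤ 0).
  4. Final stack is the convex hull in CCW order: (-7, -6), (2, 1), (0, 8), (-10, 8).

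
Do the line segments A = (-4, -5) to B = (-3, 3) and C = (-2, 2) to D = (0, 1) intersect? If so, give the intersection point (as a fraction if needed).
No (intersection of containing lines falls outside at least one segment)

Parametrize and solve: t = 16/17, s = -9/17. At least one of these is outside [0, 1], so the segments do not intersect.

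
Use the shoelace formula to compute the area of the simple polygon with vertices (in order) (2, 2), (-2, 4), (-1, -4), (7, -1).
Area = 69/2

Shoelace formula: Area = (1/2) |Σ_i (x_i · y_{i+1} − x_{i+1} · y_i)| (indices mod n). Compute each cross term:
  (2)(4) − (-2)(2) = 12
  (-2)(-4) − (-1)(4) = 12
  (-1)(-1) − (7)(-4) = 29
  (7)(2) − (2)(-1) = 16
Sum = 69, so (signed) Area = 69/2 = 69/2, |Area| = 69/2.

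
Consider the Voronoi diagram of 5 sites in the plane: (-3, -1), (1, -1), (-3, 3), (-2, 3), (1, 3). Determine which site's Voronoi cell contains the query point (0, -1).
Nearest site = (1, -1)

The Voronoi cell of site s contains exactly those query points closer to s than to any other site. Compute squared distances from q = (0, -1) to each site:
  (1 − 0)² + (-1 − -1)² = 1
  (-3 − 0)² + (-1 − -1)² = 9
  (1 − 0)² + (3 − -1)² = 17
  (-2 − 0)² + (3 − -1)² = 20
  (-3 − 0)² + (3 − -1)² = 25
Minimum is attained by (1, -1), so q lies in its Voronoi cell.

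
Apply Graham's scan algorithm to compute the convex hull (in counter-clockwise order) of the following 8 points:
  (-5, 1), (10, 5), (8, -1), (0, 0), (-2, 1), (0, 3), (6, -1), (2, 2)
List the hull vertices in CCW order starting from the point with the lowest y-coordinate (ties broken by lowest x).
Hull (CCW) = [(6, -1), (8, -1), (10, 5), (0, 3), (-5, 1), (0, 0)]

Graham scan procedure:
  1. Find the pivot p₀ = point with lowest y (tie → lowest x): (6, -1).
  2. Sort the remaining points by polar angle around p₀.
  3. Walk through sorted points, maintaining a stack; pop the top while the last three entries make a non-left turn (cross product ≤ 0).
  4. Final stack is the convex hull in CCW order: (6, -1), (8, -1), (10, 5), (0, 3), (-5, 1), (0, 0).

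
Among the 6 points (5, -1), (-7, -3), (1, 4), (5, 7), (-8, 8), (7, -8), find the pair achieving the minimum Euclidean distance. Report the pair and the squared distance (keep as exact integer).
Pair = ((1, 4), (5, 7)); squared distance = 25

Compute all C(6, 2) = 15 pairwise squared distances (x_i − x_j)² + (y_i − y_j)². The minimum is 25, attained by the pair ((1, 4), (5, 7)).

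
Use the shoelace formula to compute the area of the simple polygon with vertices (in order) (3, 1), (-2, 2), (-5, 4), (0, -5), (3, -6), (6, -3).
Area = 46

Shoelace formula: Area = (1/2) |Σ_i (x_i · y_{i+1} − x_{i+1} · y_i)| (indices mod n). Compute each cross term:
  (3)(2) − (-2)(1) = 8
  (-2)(4) − (-5)(2) = 2
  (-5)(-5) − (0)(4) = 25
  (0)(-6) − (3)(-5) = 15
  (3)(-3) − (6)(-6) = 27
  (6)(1) − (3)(-3) = 15
Sum = 92, so (signed) Area = 92/2 = 46, |Area| = 46.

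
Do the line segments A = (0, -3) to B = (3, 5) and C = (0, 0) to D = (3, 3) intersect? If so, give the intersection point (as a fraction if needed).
Yes; intersection at (9/5, 9/5) (t = 3/5 on AB, s = 3/5 on CD)

Parametrize AB as A + t(B − A) = (0 + 3 t, -3 + 8 t) and CD as C + s(D − C) = (0 + 3 s, 0 + 3 s). Solve the linear system for (t, s). Determinant = 15 ≠ 0, so a unique intersection of the containing lines exists. Solution: t = 3/5, s = 3/5 — both in [0, 1], so the segments cross. Intersection point: (9/5, 9/5).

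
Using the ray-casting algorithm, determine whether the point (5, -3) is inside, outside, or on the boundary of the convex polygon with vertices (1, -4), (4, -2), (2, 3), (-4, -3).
The point (5, -3) lies strictly outside the polygon

Cast a horizontal ray to the right from the query point and count how many polygon edges it crosses (each edge strictly once or zero times, handled with the usual half-open convention). 
Parity of crossings → even ⇒ outside.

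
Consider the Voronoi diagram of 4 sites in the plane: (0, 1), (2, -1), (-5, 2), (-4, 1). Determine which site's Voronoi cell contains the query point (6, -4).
Nearest site = (2, -1)

The Voronoi cell of site s contains exactly those query points closer to s than to any other site. Compute squared distances from q = (6, -4) to each site:
  (2 − 6)² + (-1 − -4)² = 25
  (0 − 6)² + (1 − -4)² = 61
  (-4 − 6)² + (1 − -4)² = 125
  (-5 − 6)² + (2 − -4)² = 157
Minimum is attained by (2, -1), so q lies in its Voronoi cell.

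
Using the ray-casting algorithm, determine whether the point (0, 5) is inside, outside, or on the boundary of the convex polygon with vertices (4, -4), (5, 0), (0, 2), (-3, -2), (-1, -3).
The point (0, 5) lies strictly outside the polygon

Cast a horizontal ray to the right from the query point and count how many polygon edges it crosses (each edge strictly once or zero times, handled with the usual half-open convention). 
Parity of crossings → even ⇒ outside.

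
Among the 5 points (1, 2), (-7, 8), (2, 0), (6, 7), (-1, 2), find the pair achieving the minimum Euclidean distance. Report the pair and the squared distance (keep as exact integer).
Pair = ((1, 2), (-1, 2)); squared distance = 4

Compute all C(5, 2) = 10 pairwise squared distances (x_i − x_j)² + (y_i − y_j)². The minimum is 4, attained by the pair ((1, 2), (-1, 2)).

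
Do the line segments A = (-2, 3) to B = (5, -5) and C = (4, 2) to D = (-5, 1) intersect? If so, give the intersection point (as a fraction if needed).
Yes; intersection at (-53/79, 117/79) (t = 15/79 on AB, s = 41/79 on CD)

Parametrize AB as A + t(B − A) = (-2 + 7 t, 3 + -8 t) and CD as C + s(D − C) = (4 + -9 s, 2 + -1 s). Solve the linear system for (t, s). Determinant = 79 ≠ 0, so a unique intersection of the containing lines exists. Solution: t = 15/79, s = 41/79 — both in [0, 1], so the segments cross. Intersection point: (-53/79, 117/79).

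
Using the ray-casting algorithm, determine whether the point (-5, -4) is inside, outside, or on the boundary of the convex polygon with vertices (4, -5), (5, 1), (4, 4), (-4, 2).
The point (-5, -4) lies strictly outside the polygon

Cast a horizontal ray to the right from the query point and count how many polygon edges it crosses (each edge strictly once or zero times, handled with the usual half-open convention). 
Parity of crossings → even ⇒ outside.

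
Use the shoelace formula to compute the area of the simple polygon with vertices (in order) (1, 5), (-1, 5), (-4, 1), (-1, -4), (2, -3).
Area = 35

Shoelace formula: Area = (1/2) |Σ_i (x_i · y_{i+1} − x_{i+1} · y_i)| (indices mod n). Compute each cross term:
  (1)(5) − (-1)(5) = 10
  (-1)(1) − (-4)(5) = 19
  (-4)(-4) − (-1)(1) = 17
  (-1)(-3) − (2)(-4) = 11
  (2)(5) − (1)(-3) = 13
Sum = 70, so (signed) Area = 70/2 = 35, |Area| = 35.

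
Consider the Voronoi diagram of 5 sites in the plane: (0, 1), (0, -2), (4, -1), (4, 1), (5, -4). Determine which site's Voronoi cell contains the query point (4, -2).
Nearest site = (4, -1)

The Voronoi cell of site s contains exactly those query points closer to s than to any other site. Compute squared distances from q = (4, -2) to each site:
  (4 − 4)² + (-1 − -2)² = 1
  (5 − 4)² + (-4 − -2)² = 5
  (4 − 4)² + (1 − -2)² = 9
  (0 − 4)² + (-2 − -2)² = 16
  (0 − 4)² + (1 − -2)² = 25
Minimum is attained by (4, -1), so q lies in its Voronoi cell.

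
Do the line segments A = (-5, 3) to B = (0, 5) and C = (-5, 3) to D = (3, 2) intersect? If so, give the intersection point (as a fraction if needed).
Yes; intersection at (-5, 3) (t = 0 on AB, s = 0 on CD)

Parametrize AB as A + t(B − A) = (-5 + 5 t, 3 + 2 t) and CD as C + s(D − C) = (-5 + 8 s, 3 + -1 s). Solve the linear system for (t, s). Determinant = 21 ≠ 0, so a unique intersection of the containing lines exists. Solution: t = 0, s = 0 — both in [0, 1], so the segments cross. Intersection point: (-5, 3).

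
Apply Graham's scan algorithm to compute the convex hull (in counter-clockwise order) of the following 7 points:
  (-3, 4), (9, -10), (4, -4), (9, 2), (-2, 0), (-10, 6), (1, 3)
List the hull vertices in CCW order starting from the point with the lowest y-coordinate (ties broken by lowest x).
Hull (CCW) = [(9, -10), (9, 2), (-10, 6)]

Graham scan procedure:
  1. Find the pivot p₀ = point with lowest y (tie → lowest x): (9, -10).
  2. Sort the remaining points by polar angle around p₀.
  3. Walk through sorted points, maintaining a stack; pop the top while the last three entries make a non-left turn (cross product ≤ 0).
  4. Final stack is the convex hull in CCW order: (9, -10), (9, 2), (-10, 6).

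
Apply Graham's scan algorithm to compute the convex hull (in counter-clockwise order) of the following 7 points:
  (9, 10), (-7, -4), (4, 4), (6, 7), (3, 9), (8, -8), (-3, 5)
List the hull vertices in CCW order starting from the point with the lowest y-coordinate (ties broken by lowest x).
Hull (CCW) = [(8, -8), (9, 10), (3, 9), (-3, 5), (-7, -4)]

Graham scan procedure:
  1. Find the pivot p₀ = point with lowest y (tie → lowest x): (8, -8).
  2. Sort the remaining points by polar angle around p₀.
  3. Walk through sorted points, maintaining a stack; pop the top while the last three entries make a non-left turn (cross product ≤ 0).
  4. Final stack is the convex hull in CCW order: (8, -8), (9, 10), (3, 9), (-3, 5), (-7, -4).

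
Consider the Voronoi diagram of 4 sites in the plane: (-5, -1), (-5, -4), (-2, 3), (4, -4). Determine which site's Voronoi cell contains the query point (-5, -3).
Nearest site = (-5, -4)

The Voronoi cell of site s contains exactly those query points closer to s than to any other site. Compute squared distances from q = (-5, -3) to each site:
  (-5 − -5)² + (-4 − -3)² = 1
  (-5 − -5)² + (-1 − -3)² = 4
  (-2 − -5)² + (3 − -3)² = 45
  (4 − -5)² + (-4 − -3)² = 82
Minimum is attained by (-5, -4), so q lies in its Voronoi cell.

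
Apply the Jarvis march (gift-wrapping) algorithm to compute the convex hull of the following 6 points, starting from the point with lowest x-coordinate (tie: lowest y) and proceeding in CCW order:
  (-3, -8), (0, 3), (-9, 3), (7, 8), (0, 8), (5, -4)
Hull (CCW) = [(-9, 3), (-3, -8), (5, -4), (7, 8), (0, 8)]

Jarvis march: at each step, from the current hull vertex p, select the next vertex q as the point such that every other point lies strictly to the left of (or on) the directed line p → q. (Equivalently: for every other point r, the cross product (q − p) × (r − p) ≥ 0.)
Starting point (lowest x, tie lowest y): (-9, 3). Wrap until returning to start. Resulting hull: (-9, 3), (-3, -8), (5, -4), (7, 8), (0, 8).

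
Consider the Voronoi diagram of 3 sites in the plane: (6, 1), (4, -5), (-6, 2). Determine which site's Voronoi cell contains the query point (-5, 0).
Nearest site = (-6, 2)

The Voronoi cell of site s contains exactly those query points closer to s than to any other site. Compute squared distances from q = (-5, 0) to each site:
  (-6 − -5)² + (2 − 0)² = 5
  (4 − -5)² + (-5 − 0)² = 106
  (6 − -5)² + (1 − 0)² = 122
Minimum is attained by (-6, 2), so q lies in its Voronoi cell.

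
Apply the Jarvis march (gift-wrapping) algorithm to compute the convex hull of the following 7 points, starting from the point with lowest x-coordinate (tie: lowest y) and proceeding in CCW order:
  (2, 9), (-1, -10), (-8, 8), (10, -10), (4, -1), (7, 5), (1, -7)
Hull (CCW) = [(-8, 8), (-1, -10), (10, -10), (7, 5), (2, 9)]

Jarvis march: at each step, from the current hull vertex p, select the next vertex q as the point such that every other point lies strictly to the left of (or on) the directed line p → q. (Equivalently: for every other point r, the cross product (q − p) × (r − p) ≥ 0.)
Starting point (lowest x, tie lowest y): (-8, 8). Wrap until returning to start. Resulting hull: (-8, 8), (-1, -10), (10, -10), (7, 5), (2, 9).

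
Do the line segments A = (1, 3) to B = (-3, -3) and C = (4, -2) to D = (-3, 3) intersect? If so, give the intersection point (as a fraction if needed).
Yes; intersection at (-9/31, 33/31) (t = 10/31 on AB, s = 19/31 on CD)

Parametrize AB as A + t(B − A) = (1 + -4 t, 3 + -6 t) and CD as C + s(D − C) = (4 + -7 s, -2 + 5 s). Solve the linear system for (t, s). Determinant = 62 ≠ 0, so a unique intersection of the containing lines exists. Solution: t = 10/31, s = 19/31 — both in [0, 1], so the segments cross. Intersection point: (-9/31, 33/31).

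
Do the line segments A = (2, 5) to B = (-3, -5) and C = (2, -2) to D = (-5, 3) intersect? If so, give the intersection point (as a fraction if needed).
Yes; intersection at (-11/19, -3/19) (t = 49/95 on AB, s = 7/19 on CD)

Parametrize AB as A + t(B − A) = (2 + -5 t, 5 + -10 t) and CD as C + s(D − C) = (2 + -7 s, -2 + 5 s). Solve the linear system for (t, s). Determinant = 95 ≠ 0, so a unique intersection of the containing lines exists. Solution: t = 49/95, s = 7/19 — both in [0, 1], so the segments cross. Intersection point: (-11/19, -3/19).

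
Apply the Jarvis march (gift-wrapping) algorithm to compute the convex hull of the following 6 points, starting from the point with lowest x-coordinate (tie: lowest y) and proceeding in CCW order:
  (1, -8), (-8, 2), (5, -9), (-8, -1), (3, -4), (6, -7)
Hull (CCW) = [(-8, -1), (1, -8), (5, -9), (6, -7), (3, -4), (-8, 2)]

Jarvis march: at each step, from the current hull vertex p, select the next vertex q as the point such that every other point lies strictly to the left of (or on) the directed line p → q. (Equivalently: for every other point r, the cross product (q − p) × (r − p) ≥ 0.)
Starting point (lowest x, tie lowest y): (-8, -1). Wrap until returning to start. Resulting hull: (-8, -1), (1, -8), (5, -9), (6, -7), (3, -4), (-8, 2).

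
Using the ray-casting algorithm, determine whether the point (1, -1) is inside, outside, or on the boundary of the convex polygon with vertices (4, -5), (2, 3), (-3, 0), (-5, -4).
The point (1, -1) lies strictly inside the polygon

Cast a horizontal ray to the right from the query point and count how many polygon edges it crosses (each edge strictly once or zero times, handled with the usual half-open convention). 
Parity of crossings → odd ⇒ inside.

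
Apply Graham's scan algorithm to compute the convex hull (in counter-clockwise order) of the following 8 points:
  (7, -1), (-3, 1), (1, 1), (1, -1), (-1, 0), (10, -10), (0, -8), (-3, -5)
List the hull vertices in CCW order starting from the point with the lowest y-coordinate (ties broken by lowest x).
Hull (CCW) = [(10, -10), (7, -1), (1, 1), (-3, 1), (-3, -5), (0, -8)]

Graham scan procedure:
  1. Find the pivot p₀ = point with lowest y (tie → lowest x): (10, -10).
  2. Sort the remaining points by polar angle around p₀.
  3. Walk through sorted points, maintaining a stack; pop the top while the last three entries make a non-left turn (cross product ≤ 0).
  4. Final stack is the convex hull in CCW order: (10, -10), (7, -1), (1, 1), (-3, 1), (-3, -5), (0, -8).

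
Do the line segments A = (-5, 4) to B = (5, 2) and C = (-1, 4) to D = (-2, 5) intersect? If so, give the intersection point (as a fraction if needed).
No (intersection of containing lines falls outside at least one segment)

Parametrize and solve: t = 1/2, s = -1. At least one of these is outside [0, 1], so the segments do not intersect.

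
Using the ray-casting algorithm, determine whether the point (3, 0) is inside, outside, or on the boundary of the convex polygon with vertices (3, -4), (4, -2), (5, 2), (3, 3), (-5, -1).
The point (3, 0) lies strictly inside the polygon

Cast a horizontal ray to the right from the query point and count how many polygon edges it crosses (each edge strictly once or zero times, handled with the usual half-open convention). 
Parity of crossings → odd ⇒ inside.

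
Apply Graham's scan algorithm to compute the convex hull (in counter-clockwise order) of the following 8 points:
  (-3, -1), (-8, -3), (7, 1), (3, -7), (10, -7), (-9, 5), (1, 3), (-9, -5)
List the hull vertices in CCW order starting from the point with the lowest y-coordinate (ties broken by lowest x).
Hull (CCW) = [(3, -7), (10, -7), (7, 1), (1, 3), (-9, 5), (-9, -5)]

Graham scan procedure:
  1. Find the pivot p₀ = point with lowest y (tie → lowest x): (3, -7).
  2. Sort the remaining points by polar angle around p₀.
  3. Walk through sorted points, maintaining a stack; pop the top while the last three entries make a non-left turn (cross product ≤ 0).
  4. Final stack is the convex hull in CCW order: (3, -7), (10, -7), (7, 1), (1, 3), (-9, 5), (-9, -5).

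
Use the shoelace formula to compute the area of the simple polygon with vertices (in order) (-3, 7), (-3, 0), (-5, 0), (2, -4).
Area = 43/2

Shoelace formula: Area = (1/2) |Σ_i (x_i · y_{i+1} − x_{i+1} · y_i)| (indices mod n). Compute each cross term:
  (-3)(0) − (-3)(7) = 21
  (-3)(0) − (-5)(0) = 0
  (-5)(-4) − (2)(0) = 20
  (2)(7) − (-3)(-4) = 2
Sum = 43, so (signed) Area = 43/2 = 43/2, |Area| = 43/2.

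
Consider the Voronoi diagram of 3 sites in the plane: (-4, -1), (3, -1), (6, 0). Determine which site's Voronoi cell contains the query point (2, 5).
Nearest site = (3, -1)

The Voronoi cell of site s contains exactly those query points closer to s than to any other site. Compute squared distances from q = (2, 5) to each site:
  (3 − 2)² + (-1 − 5)² = 37
  (6 − 2)² + (0 − 5)² = 41
  (-4 − 2)² + (-1 − 5)² = 72
Minimum is attained by (3, -1), so q lies in its Voronoi cell.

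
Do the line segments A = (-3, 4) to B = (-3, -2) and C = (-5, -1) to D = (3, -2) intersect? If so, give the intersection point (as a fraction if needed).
Yes; intersection at (-3, -5/4) (t = 7/8 on AB, s = 1/4 on CD)

Parametrize AB as A + t(B − A) = (-3 + 0 t, 4 + -6 t) and CD as C + s(D − C) = (-5 + 8 s, -1 + -1 s). Solve the linear system for (t, s). Determinant = -48 ≠ 0, so a unique intersection of the containing lines exists. Solution: t = 7/8, s = 1/4 — both in [0, 1], so the segments cross. Intersection point: (-3, -5/4).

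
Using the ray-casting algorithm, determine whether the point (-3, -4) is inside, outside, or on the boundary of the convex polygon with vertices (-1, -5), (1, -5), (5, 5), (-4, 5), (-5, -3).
The point (-3, -4) lies on the polygon boundary

Boundary check: the query satisfies the collinearity and bounding-box conditions for some polygon edge, so it lies exactly on the boundary.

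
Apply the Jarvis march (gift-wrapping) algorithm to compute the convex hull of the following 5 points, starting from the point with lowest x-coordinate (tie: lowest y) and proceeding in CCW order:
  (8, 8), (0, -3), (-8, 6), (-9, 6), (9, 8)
Hull (CCW) = [(-9, 6), (0, -3), (9, 8), (8, 8)]

Jarvis march: at each step, from the current hull vertex p, select the next vertex q as the point such that every other point lies strictly to the left of (or on) the directed line p → q. (Equivalently: for every other point r, the cross product (q − p) × (r − p) ≥ 0.)
Starting point (lowest x, tie lowest y): (-9, 6). Wrap until returning to start. Resulting hull: (-9, 6), (0, -3), (9, 8), (8, 8).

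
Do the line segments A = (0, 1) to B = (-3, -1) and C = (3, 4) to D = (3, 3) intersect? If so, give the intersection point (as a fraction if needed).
No (intersection of containing lines falls outside at least one segment)

Parametrize and solve: t = -1, s = 1. At least one of these is outside [0, 1], so the segments do not intersect.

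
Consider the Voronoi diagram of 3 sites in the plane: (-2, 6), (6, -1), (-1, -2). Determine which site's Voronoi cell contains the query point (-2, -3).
Nearest site = (-1, -2)

The Voronoi cell of site s contains exactly those query points closer to s than to any other site. Compute squared distances from q = (-2, -3) to each site:
  (-1 − -2)² + (-2 − -3)² = 2
  (6 − -2)² + (-1 − -3)² = 68
  (-2 − -2)² + (6 − -3)² = 81
Minimum is attained by (-1, -2), so q lies in its Voronoi cell.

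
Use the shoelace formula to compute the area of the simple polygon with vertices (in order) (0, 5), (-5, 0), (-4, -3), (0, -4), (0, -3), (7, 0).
Area = 56

Shoelace formula: Area = (1/2) |Σ_i (x_i · y_{i+1} − x_{i+1} · y_i)| (indices mod n). Compute each cross term:
  (0)(0) − (-5)(5) = 25
  (-5)(-3) − (-4)(0) = 15
  (-4)(-4) − (0)(-3) = 16
  (0)(-3) − (0)(-4) = 0
  (0)(0) − (7)(-3) = 21
  (7)(5) − (0)(0) = 35
Sum = 112, so (signed) Area = 112/2 = 56, |Area| = 56.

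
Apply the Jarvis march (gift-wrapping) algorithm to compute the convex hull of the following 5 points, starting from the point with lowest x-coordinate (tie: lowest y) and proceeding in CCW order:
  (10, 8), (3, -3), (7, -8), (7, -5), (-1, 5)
Hull (CCW) = [(-1, 5), (3, -3), (7, -8), (10, 8)]

Jarvis march: at each step, from the current hull vertex p, select the next vertex q as the point such that every other point lies strictly to the left of (or on) the directed line p → q. (Equivalently: for every other point r, the cross product (q − p) × (r − p) ≥ 0.)
Starting point (lowest x, tie lowest y): (-1, 5). Wrap until returning to start. Resulting hull: (-1, 5), (3, -3), (7, -8), (10, 8).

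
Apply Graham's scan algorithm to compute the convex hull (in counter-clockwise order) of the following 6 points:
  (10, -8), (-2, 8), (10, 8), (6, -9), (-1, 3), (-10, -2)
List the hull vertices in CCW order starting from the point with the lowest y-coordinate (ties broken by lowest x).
Hull (CCW) = [(6, -9), (10, -8), (10, 8), (-2, 8), (-10, -2)]

Graham scan procedure:
  1. Find the pivot p₀ = point with lowest y (tie → lowest x): (6, -9).
  2. Sort the remaining points by polar angle around p₀.
  3. Walk through sorted points, maintaining a stack; pop the top while the last three entries make a non-left turn (cross product ≤ 0).
  4. Final stack is the convex hull in CCW order: (6, -9), (10, -8), (10, 8), (-2, 8), (-10, -2).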